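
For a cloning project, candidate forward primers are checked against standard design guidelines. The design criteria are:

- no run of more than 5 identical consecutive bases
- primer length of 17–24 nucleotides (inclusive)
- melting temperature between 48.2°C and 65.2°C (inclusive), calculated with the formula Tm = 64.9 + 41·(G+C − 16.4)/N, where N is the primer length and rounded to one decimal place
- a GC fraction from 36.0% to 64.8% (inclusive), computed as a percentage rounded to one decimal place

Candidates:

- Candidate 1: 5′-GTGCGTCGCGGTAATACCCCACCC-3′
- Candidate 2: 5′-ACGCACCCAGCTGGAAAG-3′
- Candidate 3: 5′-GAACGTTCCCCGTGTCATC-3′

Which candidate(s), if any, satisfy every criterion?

Candidate 2 and Candidate 3.

Candidate 1 (24 nt, A=4 T=4 G=6 C=10): longest run = 4 ✓; length 24 ✓; Tm = 64.9 + 41·(16 − 16.4)/24 = 64.2°C ✓; GC 16/24 = 66.7%, outside 36.0–64.8% ✗ — fails.
Candidate 2 (18 nt, A=6 T=1 G=5 C=6): longest run = 3 ✓; length 18 ✓; Tm = 64.9 + 41·(11 − 16.4)/18 = 52.6°C ✓; GC 11/18 = 61.1% ✓ — passes.
Candidate 3 (19 nt, A=3 T=5 G=4 C=7): longest run = 4 ✓; length 19 ✓; Tm = 64.9 + 41·(11 − 16.4)/19 = 53.2°C ✓; GC 11/19 = 57.9% ✓ — passes.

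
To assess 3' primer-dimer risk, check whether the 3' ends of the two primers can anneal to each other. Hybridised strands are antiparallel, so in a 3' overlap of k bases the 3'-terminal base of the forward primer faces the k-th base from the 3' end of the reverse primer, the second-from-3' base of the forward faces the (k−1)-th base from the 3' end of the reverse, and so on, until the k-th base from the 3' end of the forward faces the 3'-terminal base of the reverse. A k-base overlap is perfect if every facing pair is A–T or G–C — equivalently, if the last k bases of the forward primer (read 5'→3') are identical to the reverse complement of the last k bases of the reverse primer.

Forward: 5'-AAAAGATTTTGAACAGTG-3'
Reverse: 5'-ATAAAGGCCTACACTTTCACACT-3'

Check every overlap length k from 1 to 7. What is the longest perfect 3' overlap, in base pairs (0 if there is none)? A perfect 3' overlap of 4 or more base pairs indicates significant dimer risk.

Longest perfect overlap: 4 complementary base pairs; significant dimer risk (threshold 4).

Last 7 bases (5'→3') — forward …AACAGTG, reverse …TCACACT.
Reverse complement of the reverse primer's last 7 bases: AGTGTGA; its first k bases are the reverse complement of the reverse primer's last k bases, so a perfect k-base overlap needs the forward primer's last k bases to equal them.
Comparing (forward last k vs required): k=1: G vs A ✗; k=2: TG vs AG ✗; k=3: GTG vs AGT ✗; k=4: AGTG vs AGTG ✓; k=5: CAGTG vs AGTGT ✗; k=6: ACAGTG vs AGTGTG ✗; k=7: AACAGTG vs AGTGTGA ✗.
Only k = 4 is perfect, so the longest perfect 3' overlap is 4.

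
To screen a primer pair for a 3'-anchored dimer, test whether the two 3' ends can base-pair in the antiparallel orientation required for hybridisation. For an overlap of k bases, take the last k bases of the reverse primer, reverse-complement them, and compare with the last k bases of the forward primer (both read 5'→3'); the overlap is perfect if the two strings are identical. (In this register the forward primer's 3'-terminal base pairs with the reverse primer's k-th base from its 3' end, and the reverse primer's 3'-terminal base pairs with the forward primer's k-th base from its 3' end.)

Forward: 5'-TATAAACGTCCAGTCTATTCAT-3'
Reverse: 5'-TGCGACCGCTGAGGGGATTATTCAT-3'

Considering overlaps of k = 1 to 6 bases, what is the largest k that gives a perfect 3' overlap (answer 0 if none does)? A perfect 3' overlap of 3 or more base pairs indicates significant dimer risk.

Last 6 bases (5'→3') — forward …ATTCAT, reverse …ATTCAT.
Reverse complement of the reverse primer's last 6 bases: ATGAAT; its first k bases are the reverse complement of the reverse primer's last k bases, so a perfect k-base overlap needs the forward primer's last k bases to equal them.
Comparing (forward last k vs required): k=1: T vs A ✗; k=2: AT vs AT ✓; k=3: CAT vs ATG ✗; k=4: TCAT vs ATGA ✗; k=5: TTCAT vs ATGAA ✗; k=6: ATTCAT vs ATGAAT ✗.
Only k = 2 is perfect, so the longest perfect 3' overlap is 2.

Longest perfect overlap: 2 complementary base pairs; below the dimer-risk threshold (threshold 3).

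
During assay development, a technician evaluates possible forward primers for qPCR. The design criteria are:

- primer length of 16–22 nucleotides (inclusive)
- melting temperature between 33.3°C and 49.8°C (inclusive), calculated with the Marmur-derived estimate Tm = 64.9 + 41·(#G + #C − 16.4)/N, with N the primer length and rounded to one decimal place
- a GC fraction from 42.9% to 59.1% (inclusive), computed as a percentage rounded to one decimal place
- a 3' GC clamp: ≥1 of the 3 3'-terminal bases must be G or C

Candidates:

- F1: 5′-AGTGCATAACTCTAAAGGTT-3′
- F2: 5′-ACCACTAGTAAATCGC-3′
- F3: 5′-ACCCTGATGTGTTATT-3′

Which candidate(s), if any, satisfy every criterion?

F2 only.

F1 (20 nt, A=7 T=6 G=4 C=3): length 20 ✓; Tm = 64.9 + 41·(7 − 16.4)/20 = 45.6°C ✓; GC 7/20 = 35.0%, outside 42.9–59.1% ✗; 3' end GTT has 1 G/C ✓ — fails.
F2 (16 nt, A=6 T=3 G=2 C=5): length 16 ✓; Tm = 64.9 + 41·(7 − 16.4)/16 = 40.8°C ✓; GC 7/16 = 43.8% ✓; 3' end CGC has 3 G/C ✓ — passes.
F3 (16 nt, A=3 T=7 G=3 C=3): length 16 ✓; Tm = 64.9 + 41·(6 − 16.4)/16 = 38.3°C ✓; GC 6/16 = 37.5%, outside 42.9–59.1% ✗; 3' end ATT has 0 G/C, need ≥1 ✗ — fails.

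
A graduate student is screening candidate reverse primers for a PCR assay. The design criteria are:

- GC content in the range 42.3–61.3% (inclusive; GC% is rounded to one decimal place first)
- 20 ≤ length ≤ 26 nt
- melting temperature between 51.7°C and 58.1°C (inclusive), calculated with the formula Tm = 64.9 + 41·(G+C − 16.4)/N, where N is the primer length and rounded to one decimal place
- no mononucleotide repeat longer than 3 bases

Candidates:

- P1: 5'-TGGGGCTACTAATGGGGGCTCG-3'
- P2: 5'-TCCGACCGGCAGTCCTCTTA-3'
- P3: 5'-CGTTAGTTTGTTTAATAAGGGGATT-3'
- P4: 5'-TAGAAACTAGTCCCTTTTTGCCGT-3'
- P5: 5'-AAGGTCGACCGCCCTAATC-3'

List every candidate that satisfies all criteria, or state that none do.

P1 (22 nt, A=3 T=5 G=10 C=4): GC 14/22 = 63.6%, outside 42.3–61.3% ✗; length 22 ✓; Tm = 64.9 + 41·(14 − 16.4)/22 = 60.4°C, outside 51.7–58.1°C ✗; longest run = 5, exceeds 3 ✗ — fails.
P2 (20 nt, A=3 T=5 G=4 C=8): GC 12/20 = 60.0% ✓; length 20 ✓; Tm = 64.9 + 41·(12 − 16.4)/20 = 55.9°C ✓; longest run = 2 ✓ — passes.
P3 (25 nt, A=6 T=11 G=7 C=1): GC 8/25 = 32.0%, outside 42.3–61.3% ✗; length 25 ✓; Tm = 64.9 + 41·(8 − 16.4)/25 = 51.1°C, outside 51.7–58.1°C ✗; longest run = 4, exceeds 3 ✗ — fails.
P4 (24 nt, A=5 T=9 G=4 C=6): GC 10/24 = 41.7%, outside 42.3–61.3% ✗; length 24 ✓; Tm = 64.9 + 41·(10 − 16.4)/24 = 54.0°C ✓; longest run = 5, exceeds 3 ✗ — fails.
P5 (19 nt, A=5 T=3 G=4 C=7): GC 11/19 = 57.9% ✓; length 19, outside 20–26 ✗; Tm = 64.9 + 41·(11 − 16.4)/19 = 53.2°C ✓; longest run = 3 ✓ — fails.

P2 only.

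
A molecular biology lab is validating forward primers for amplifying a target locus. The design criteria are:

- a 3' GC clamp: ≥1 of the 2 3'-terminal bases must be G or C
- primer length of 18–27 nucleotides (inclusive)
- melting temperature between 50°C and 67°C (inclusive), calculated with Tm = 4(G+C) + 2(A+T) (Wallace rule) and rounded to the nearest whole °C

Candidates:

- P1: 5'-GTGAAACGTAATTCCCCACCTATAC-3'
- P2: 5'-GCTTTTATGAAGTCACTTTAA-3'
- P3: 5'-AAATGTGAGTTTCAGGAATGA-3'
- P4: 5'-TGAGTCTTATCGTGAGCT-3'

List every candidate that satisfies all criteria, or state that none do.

P3 and P4.

P1 (25 nt, A=8 T=6 G=3 C=8): 3' end AC has 1 G/C ✓; length 25 ✓; Tm = 2·14 + 4·11 = 72°C, outside 50–67°C ✗ — fails.
P2 (21 nt, A=6 T=9 G=3 C=3): 3' end AA has 0 G/C, need ≥1 ✗; length 21 ✓; Tm = 2·15 + 4·6 = 54°C ✓ — fails.
P3 (21 nt, A=8 T=6 G=6 C=1): 3' end GA has 1 G/C ✓; length 21 ✓; Tm = 2·14 + 4·7 = 56°C ✓ — passes.
P4 (18 nt, A=3 T=7 G=5 C=3): 3' end CT has 1 G/C ✓; length 18 ✓; Tm = 2·10 + 4·8 = 52°C ✓ — passes.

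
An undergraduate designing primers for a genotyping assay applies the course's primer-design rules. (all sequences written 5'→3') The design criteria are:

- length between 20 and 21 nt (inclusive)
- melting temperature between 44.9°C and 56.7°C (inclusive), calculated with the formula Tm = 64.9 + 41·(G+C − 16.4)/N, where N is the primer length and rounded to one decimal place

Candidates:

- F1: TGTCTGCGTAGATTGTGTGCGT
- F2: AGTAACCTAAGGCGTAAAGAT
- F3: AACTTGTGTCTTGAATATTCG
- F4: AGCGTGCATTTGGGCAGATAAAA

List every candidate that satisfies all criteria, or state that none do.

F1 (22 nt, A=2 T=9 G=8 C=3): length 22, outside 20–21 ✗; Tm = 64.9 + 41·(11 − 16.4)/22 = 54.8°C ✓ — fails.
F2 (21 nt, A=9 T=4 G=5 C=3): length 21 ✓; Tm = 64.9 + 41·(8 − 16.4)/21 = 48.5°C ✓ — passes.
F3 (21 nt, A=5 T=9 G=4 C=3): length 21 ✓; Tm = 64.9 + 41·(7 − 16.4)/21 = 46.5°C ✓ — passes.
F4 (23 nt, A=8 T=5 G=7 C=3): length 23, outside 20–21 ✗; Tm = 64.9 + 41·(10 − 16.4)/23 = 53.5°C ✓ — fails.

F2 and F3.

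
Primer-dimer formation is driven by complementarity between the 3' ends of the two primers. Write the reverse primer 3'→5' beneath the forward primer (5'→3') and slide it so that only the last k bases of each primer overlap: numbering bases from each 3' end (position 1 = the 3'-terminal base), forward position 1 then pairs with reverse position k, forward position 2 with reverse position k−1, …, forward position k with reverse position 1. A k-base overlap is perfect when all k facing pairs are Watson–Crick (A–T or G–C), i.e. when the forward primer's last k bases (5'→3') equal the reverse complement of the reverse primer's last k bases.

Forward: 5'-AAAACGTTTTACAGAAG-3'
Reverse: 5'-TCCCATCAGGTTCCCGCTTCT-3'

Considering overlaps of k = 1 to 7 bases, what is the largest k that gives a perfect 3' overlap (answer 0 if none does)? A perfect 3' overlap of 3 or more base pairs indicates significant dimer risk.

Longest perfect overlap: 5 complementary base pairs; significant dimer risk (threshold 3).

Last 7 bases (5'→3') — forward …ACAGAAG, reverse …CGCTTCT.
Reverse complement of the reverse primer's last 7 bases: AGAAGCG; its first k bases are the reverse complement of the reverse primer's last k bases, so a perfect k-base overlap needs the forward primer's last k bases to equal them.
Comparing (forward last k vs required): k=1: G vs A ✗; k=2: AG vs AG ✓; k=3: AAG vs AGA ✗; k=4: GAAG vs AGAA ✗; k=5: AGAAG vs AGAAG ✓; k=6: CAGAAG vs AGAAGC ✗; k=7: ACAGAAG vs AGAAGCG ✗.
Perfect overlaps at k = 2, 5; the largest is 5.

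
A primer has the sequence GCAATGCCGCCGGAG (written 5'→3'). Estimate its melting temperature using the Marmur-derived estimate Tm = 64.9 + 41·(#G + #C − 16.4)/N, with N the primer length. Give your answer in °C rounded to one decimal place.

50.1°C

Base counts: A=3, T=1, G=6, C=5; G+C = 11, N = 15.
Tm = 64.9 + 41·(11 − 16.4)/15 = 64.9 + -221.40/15 = 50.1°C.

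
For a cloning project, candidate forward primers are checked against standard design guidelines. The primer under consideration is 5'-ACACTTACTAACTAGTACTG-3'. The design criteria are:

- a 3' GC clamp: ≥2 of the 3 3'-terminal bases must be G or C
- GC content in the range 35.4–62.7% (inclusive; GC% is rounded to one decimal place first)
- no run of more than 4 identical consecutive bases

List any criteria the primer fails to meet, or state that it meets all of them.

Fails: GC content.

Base counts: A=7, T=6, G=2, C=5 (length 20).
GC clamp: 3' end CTG has 2 G/C ✓
GC content: GC 7/20 = 35.0%, outside 35.4–62.7% ✗
homopolymer run: longest run = 2 ✓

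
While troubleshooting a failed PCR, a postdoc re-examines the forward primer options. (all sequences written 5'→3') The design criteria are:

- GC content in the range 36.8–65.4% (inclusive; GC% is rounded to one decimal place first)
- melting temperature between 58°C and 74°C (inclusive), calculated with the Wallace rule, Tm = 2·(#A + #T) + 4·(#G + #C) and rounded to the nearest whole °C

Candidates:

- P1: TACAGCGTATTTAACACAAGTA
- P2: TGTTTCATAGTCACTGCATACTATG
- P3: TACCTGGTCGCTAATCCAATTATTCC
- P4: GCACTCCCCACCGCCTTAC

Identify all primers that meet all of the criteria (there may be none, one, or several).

P3 only.

P1 (22 nt, A=9 T=6 G=3 C=4): GC 7/22 = 31.8%, outside 36.8–65.4% ✗; Tm = 2·15 + 4·7 = 58°C ✓ — fails.
P2 (25 nt, A=6 T=10 G=4 C=5): GC 9/25 = 36.0%, outside 36.8–65.4% ✗; Tm = 2·16 + 4·9 = 68°C ✓ — fails.
P3 (26 nt, A=6 T=9 G=3 C=8): GC 11/26 = 42.3% ✓; Tm = 2·15 + 4·11 = 74°C ✓ — passes.
P4 (19 nt, A=3 T=3 G=2 C=11): GC 13/19 = 68.4%, outside 36.8–65.4% ✗; Tm = 2·6 + 4·13 = 64°C ✓ — fails.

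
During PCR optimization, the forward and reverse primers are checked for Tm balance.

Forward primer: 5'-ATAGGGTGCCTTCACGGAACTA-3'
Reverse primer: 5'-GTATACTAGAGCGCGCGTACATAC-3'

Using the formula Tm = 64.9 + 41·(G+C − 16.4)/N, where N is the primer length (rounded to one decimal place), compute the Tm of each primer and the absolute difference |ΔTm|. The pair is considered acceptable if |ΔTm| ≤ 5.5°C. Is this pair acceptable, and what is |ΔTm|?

|ΔTm| = 2.6°C; the pair is acceptable.

Forward: G+C = 11, N = 22 → Tm = 64.9 + 41·(11 − 16.4)/22 = 54.8°C.
Reverse: G+C = 12, N = 24 → Tm = 64.9 + 41·(12 − 16.4)/24 = 57.4°C.
|ΔTm| = |54.8 − 57.4| = 2.6°C, ≤ 5.5°C.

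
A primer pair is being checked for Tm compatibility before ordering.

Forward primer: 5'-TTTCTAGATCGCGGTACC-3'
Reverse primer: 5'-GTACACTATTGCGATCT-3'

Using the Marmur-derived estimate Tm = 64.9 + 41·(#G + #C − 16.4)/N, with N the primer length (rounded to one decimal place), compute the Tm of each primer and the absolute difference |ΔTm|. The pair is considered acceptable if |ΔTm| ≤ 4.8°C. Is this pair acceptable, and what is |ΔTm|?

|ΔTm| = 5.8°C; the pair is not acceptable.

Forward: G+C = 9, N = 18 → Tm = 64.9 + 41·(9 − 16.4)/18 = 48.0°C.
Reverse: G+C = 7, N = 17 → Tm = 64.9 + 41·(7 − 16.4)/17 = 42.2°C.
|ΔTm| = |48.0 − 42.2| = 5.8°C, > 4.8°C.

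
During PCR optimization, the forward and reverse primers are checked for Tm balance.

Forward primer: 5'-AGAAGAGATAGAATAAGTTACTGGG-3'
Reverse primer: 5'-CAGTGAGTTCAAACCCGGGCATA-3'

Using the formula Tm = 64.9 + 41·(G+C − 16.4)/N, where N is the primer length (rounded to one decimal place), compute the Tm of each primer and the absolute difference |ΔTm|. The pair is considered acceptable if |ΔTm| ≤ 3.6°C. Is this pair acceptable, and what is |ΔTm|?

Forward: G+C = 9, N = 25 → Tm = 64.9 + 41·(9 − 16.4)/25 = 52.8°C.
Reverse: G+C = 12, N = 23 → Tm = 64.9 + 41·(12 − 16.4)/23 = 57.1°C.
|ΔTm| = |52.8 − 57.1| = 4.3°C, > 3.6°C.

|ΔTm| = 4.3°C; the pair is not acceptable.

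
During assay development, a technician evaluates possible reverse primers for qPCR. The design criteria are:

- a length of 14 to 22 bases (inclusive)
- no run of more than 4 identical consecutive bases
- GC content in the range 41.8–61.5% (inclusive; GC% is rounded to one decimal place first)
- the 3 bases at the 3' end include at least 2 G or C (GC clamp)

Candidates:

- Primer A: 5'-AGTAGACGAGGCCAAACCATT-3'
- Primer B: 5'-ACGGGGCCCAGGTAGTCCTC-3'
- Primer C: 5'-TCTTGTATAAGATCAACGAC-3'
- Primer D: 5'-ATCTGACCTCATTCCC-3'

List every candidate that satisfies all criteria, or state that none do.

Primer A (21 nt, A=8 T=3 G=5 C=5): length 21 ✓; longest run = 3 ✓; GC 10/21 = 47.6% ✓; 3' end ATT has 0 G/C, need ≥2 ✗ — fails.
Primer B (20 nt, A=3 T=3 G=7 C=7): length 20 ✓; longest run = 4 ✓; GC 14/20 = 70.0%, outside 41.8–61.5% ✗; 3' end CTC has 2 G/C ✓ — fails.
Primer C (20 nt, A=7 T=6 G=3 C=4): length 20 ✓; longest run = 2 ✓; GC 7/20 = 35.0%, outside 41.8–61.5% ✗; 3' end GAC has 2 G/C ✓ — fails.
Primer D (16 nt, A=3 T=5 G=1 C=7): length 16 ✓; longest run = 3 ✓; GC 8/16 = 50.0% ✓; 3' end CCC has 3 G/C ✓ — passes.

Primer D only.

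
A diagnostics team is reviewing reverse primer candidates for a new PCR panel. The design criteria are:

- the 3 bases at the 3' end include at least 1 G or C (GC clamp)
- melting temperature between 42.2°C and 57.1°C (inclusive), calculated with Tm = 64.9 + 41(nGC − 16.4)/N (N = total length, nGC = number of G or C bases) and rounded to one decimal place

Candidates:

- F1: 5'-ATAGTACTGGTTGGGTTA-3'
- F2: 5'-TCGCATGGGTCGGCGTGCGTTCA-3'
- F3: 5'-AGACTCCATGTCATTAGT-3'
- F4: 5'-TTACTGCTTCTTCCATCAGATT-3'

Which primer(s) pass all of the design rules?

F1 (18 nt, A=4 T=7 G=6 C=1): 3' end TTA has 0 G/C, need ≥1 ✗; Tm = 64.9 + 41·(7 − 16.4)/18 = 43.5°C ✓ — fails.
F2 (23 nt, A=2 T=6 G=9 C=6): 3' end TCA has 1 G/C ✓; Tm = 64.9 + 41·(15 − 16.4)/23 = 62.4°C, outside 42.2–57.1°C ✗ — fails.
F3 (18 nt, A=5 T=6 G=3 C=4): 3' end AGT has 1 G/C ✓; Tm = 64.9 + 41·(7 − 16.4)/18 = 43.5°C ✓ — passes.
F4 (22 nt, A=4 T=10 G=2 C=6): 3' end ATT has 0 G/C, need ≥1 ✗; Tm = 64.9 + 41·(8 − 16.4)/22 = 49.2°C ✓ — fails.

F3 only.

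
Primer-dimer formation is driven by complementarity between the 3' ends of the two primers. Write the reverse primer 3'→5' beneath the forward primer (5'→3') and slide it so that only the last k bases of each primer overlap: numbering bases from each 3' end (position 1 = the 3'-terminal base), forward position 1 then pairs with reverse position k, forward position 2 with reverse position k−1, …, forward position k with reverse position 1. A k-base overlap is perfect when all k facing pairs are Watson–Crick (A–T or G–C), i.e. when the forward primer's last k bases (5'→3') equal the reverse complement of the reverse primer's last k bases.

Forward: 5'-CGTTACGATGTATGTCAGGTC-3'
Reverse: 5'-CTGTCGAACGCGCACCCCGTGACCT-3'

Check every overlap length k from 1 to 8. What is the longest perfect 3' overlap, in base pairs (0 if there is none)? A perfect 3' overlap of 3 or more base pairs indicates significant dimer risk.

Last 8 bases (5'→3') — forward …GTCAGGTC, reverse …CGTGACCT.
Reverse complement of the reverse primer's last 8 bases: AGGTCACG; its first k bases are the reverse complement of the reverse primer's last k bases, so a perfect k-base overlap needs the forward primer's last k bases to equal them.
Comparing (forward last k vs required): k=1: C vs A ✗; k=2: TC vs AG ✗; k=3: GTC vs AGG ✗; k=4: GGTC vs AGGT ✗; k=5: AGGTC vs AGGTC ✓; k=6: CAGGTC vs AGGTCA ✗; k=7: TCAGGTC vs AGGTCAC ✗; k=8: GTCAGGTC vs AGGTCACG ✗.
Only k = 5 is perfect, so the longest perfect 3' overlap is 5.

Longest perfect overlap: 5 complementary base pairs; significant dimer risk (threshold 3).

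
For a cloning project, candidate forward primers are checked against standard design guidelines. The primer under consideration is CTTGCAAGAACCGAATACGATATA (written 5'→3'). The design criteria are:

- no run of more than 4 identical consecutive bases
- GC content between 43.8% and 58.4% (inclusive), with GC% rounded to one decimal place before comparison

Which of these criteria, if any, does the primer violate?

Fails: GC content.

Base counts: A=10, T=5, G=4, C=5 (length 24).
homopolymer run: longest run = 2 ✓
GC content: GC 9/24 = 37.5%, outside 43.8–58.4% ✗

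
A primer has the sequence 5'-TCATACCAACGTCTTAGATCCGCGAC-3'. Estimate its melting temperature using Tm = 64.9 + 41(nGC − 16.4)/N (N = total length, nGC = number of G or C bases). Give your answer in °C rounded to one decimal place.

59.5°C

Base counts: A=7, T=6, G=4, C=9; G+C = 13, N = 26.
Tm = 64.9 + 41·(13 − 16.4)/26 = 64.9 + -139.40/26 = 59.5°C.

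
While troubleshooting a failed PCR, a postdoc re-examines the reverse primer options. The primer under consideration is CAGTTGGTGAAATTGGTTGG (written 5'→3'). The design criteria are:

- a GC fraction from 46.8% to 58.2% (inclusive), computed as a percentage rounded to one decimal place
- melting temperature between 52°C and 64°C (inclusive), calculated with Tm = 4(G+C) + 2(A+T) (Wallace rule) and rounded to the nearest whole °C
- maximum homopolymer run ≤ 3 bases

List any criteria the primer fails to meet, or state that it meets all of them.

Fails: GC content.

Base counts: A=4, T=7, G=8, C=1 (length 20).
GC content: GC 9/20 = 45.0%, outside 46.8–58.2% ✗
Tm: Tm = 2·11 + 4·9 = 58°C ✓
homopolymer run: longest run = 3 ✓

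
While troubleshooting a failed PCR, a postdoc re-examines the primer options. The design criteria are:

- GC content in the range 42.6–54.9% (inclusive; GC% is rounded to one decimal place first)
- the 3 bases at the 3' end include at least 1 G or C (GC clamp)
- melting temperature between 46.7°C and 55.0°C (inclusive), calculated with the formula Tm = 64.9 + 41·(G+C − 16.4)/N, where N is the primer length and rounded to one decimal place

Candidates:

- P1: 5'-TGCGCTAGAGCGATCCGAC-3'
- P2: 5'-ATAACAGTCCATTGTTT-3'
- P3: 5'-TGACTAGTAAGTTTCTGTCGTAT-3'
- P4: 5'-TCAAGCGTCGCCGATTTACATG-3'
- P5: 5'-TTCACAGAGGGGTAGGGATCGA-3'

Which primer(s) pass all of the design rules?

P1 (19 nt, A=4 T=3 G=6 C=6): GC 12/19 = 63.2%, outside 42.6–54.9% ✗; 3' end GAC has 2 G/C ✓; Tm = 64.9 + 41·(12 − 16.4)/19 = 55.4°C, outside 46.7–55.0°C ✗ — fails.
P2 (17 nt, A=5 T=7 G=2 C=3): GC 5/17 = 29.4%, outside 42.6–54.9% ✗; 3' end TTT has 0 G/C, need ≥1 ✗; Tm = 64.9 + 41·(5 − 16.4)/17 = 37.4°C, outside 46.7–55.0°C ✗ — fails.
P3 (23 nt, A=5 T=10 G=5 C=3): GC 8/23 = 34.8%, outside 42.6–54.9% ✗; 3' end TAT has 0 G/C, need ≥1 ✗; Tm = 64.9 + 41·(8 − 16.4)/23 = 49.9°C ✓ — fails.
P4 (22 nt, A=5 T=6 G=5 C=6): GC 11/22 = 50.0% ✓; 3' end ATG has 1 G/C ✓; Tm = 64.9 + 41·(11 − 16.4)/22 = 54.8°C ✓ — passes.
P5 (22 nt, A=6 T=4 G=9 C=3): GC 12/22 = 54.5% ✓; 3' end CGA has 2 G/C ✓; Tm = 64.9 + 41·(12 − 16.4)/22 = 56.7°C, outside 46.7–55.0°C ✗ — fails.

P4 only.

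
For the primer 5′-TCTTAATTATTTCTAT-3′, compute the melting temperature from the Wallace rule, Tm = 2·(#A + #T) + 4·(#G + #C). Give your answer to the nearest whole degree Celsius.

36°C

Base counts: A=4, T=10, G=0, C=2 (length 16).
Tm = 2·(4+10) + 4·(0+2) = 2·14 + 4·2 = 28 + 8 = 36°C.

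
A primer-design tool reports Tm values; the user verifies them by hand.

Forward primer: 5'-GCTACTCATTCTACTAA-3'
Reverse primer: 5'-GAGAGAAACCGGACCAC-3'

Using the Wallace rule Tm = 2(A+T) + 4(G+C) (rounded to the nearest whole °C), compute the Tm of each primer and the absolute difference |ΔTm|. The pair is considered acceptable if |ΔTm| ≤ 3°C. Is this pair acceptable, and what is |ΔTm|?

|ΔTm| = 8°C; the pair is not acceptable.

Forward: A=5 T=6 G=1 C=5 → Tm = 2·11 + 4·6 = 46°C.
Reverse: A=7 T=0 G=5 C=5 → Tm = 2·7 + 4·10 = 54°C.
|ΔTm| = |46 − 54| = 8°C, > 3°C.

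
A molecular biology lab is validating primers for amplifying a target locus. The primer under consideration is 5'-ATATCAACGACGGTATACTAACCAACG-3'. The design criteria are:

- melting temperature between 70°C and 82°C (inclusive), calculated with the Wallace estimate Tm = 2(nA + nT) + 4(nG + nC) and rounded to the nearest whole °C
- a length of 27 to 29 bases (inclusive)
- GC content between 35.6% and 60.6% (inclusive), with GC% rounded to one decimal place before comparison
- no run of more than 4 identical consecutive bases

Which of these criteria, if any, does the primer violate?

Meets all criteria.

Base counts: A=11, T=5, G=4, C=7 (length 27).
Tm: Tm = 2·16 + 4·11 = 76°C ✓
length: length 27 ✓
GC content: GC 11/27 = 40.7% ✓
homopolymer run: longest run = 2 ✓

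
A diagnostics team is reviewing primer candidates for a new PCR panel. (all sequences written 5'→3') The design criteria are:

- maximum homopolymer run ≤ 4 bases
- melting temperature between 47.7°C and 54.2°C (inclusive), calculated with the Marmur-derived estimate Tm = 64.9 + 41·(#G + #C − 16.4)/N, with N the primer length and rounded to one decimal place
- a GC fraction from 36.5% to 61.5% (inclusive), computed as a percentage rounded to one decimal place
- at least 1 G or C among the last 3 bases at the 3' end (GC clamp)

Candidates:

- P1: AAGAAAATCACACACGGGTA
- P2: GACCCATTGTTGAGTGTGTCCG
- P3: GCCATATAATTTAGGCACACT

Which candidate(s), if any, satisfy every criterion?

P1 (20 nt, A=10 T=2 G=4 C=4): longest run = 4 ✓; Tm = 64.9 + 41·(8 − 16.4)/20 = 47.7°C ✓; GC 8/20 = 40.0% ✓; 3' end GTA has 1 G/C ✓ — passes.
P2 (22 nt, A=3 T=7 G=7 C=5): longest run = 3 ✓; Tm = 64.9 + 41·(12 − 16.4)/22 = 56.7°C, outside 47.7–54.2°C ✗; GC 12/22 = 54.5% ✓; 3' end CCG has 3 G/C ✓ — fails.
P3 (21 nt, A=7 T=6 G=3 C=5): longest run = 3 ✓; Tm = 64.9 + 41·(8 − 16.4)/21 = 48.5°C ✓; GC 8/21 = 38.1% ✓; 3' end ACT has 1 G/C ✓ — passes.

P1 and P3.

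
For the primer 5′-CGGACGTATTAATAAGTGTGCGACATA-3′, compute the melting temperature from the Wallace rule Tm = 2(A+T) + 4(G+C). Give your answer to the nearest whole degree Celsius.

Base counts: A=9, T=7, G=7, C=4 (length 27).
Tm = 2·(9+7) + 4·(7+4) = 2·16 + 4·11 = 32 + 44 = 76°C.

76°C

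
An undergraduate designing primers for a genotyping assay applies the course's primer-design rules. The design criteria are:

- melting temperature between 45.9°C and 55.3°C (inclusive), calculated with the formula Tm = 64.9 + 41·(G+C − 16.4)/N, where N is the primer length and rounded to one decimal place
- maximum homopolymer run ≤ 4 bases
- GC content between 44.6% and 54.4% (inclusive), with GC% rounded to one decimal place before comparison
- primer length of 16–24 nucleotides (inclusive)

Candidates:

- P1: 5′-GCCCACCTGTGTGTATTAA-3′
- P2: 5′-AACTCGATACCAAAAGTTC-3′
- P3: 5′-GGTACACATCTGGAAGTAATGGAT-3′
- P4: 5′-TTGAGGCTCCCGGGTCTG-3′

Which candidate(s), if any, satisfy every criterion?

P1 (19 nt, A=4 T=6 G=4 C=5): Tm = 64.9 + 41·(9 − 16.4)/19 = 48.9°C ✓; longest run = 3 ✓; GC 9/19 = 47.4% ✓; length 19 ✓ — passes.
P2 (19 nt, A=8 T=4 G=2 C=5): Tm = 64.9 + 41·(7 − 16.4)/19 = 44.6°C, outside 45.9–55.3°C ✗; longest run = 4 ✓; GC 7/19 = 36.8%, outside 44.6–54.4% ✗; length 19 ✓ — fails.
P3 (24 nt, A=8 T=6 G=7 C=3): Tm = 64.9 + 41·(10 − 16.4)/24 = 54.0°C ✓; longest run = 2 ✓; GC 10/24 = 41.7%, outside 44.6–54.4% ✗; length 24 ✓ — fails.
P4 (18 nt, A=1 T=5 G=7 C=5): Tm = 64.9 + 41·(12 − 16.4)/18 = 54.9°C ✓; longest run = 3 ✓; GC 12/18 = 66.7%, outside 44.6–54.4% ✗; length 18 ✓ — fails.

P1 only.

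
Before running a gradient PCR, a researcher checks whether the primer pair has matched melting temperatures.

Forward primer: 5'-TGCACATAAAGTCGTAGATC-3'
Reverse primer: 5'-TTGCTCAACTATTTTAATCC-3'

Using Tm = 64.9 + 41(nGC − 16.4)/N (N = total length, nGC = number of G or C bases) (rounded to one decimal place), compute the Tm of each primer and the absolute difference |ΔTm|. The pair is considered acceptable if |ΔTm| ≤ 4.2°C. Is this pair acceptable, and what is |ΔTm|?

Forward: G+C = 8, N = 20 → Tm = 64.9 + 41·(8 − 16.4)/20 = 47.7°C.
Reverse: G+C = 6, N = 20 → Tm = 64.9 + 41·(6 − 16.4)/20 = 43.6°C.
|ΔTm| = |47.7 − 43.6| = 4.1°C, ≤ 4.2°C.

|ΔTm| = 4.1°C; the pair is acceptable.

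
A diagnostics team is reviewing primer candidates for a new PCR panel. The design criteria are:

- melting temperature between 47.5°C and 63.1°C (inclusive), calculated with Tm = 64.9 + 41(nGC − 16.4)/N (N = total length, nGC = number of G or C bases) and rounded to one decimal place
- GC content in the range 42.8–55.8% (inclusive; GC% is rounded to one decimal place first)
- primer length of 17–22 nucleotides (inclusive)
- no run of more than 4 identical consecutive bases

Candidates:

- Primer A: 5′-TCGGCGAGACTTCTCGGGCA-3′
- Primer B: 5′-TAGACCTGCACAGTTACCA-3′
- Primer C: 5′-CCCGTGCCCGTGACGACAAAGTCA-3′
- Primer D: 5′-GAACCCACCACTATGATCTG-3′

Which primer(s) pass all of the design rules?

Primer A (20 nt, A=3 T=4 G=7 C=6): Tm = 64.9 + 41·(13 − 16.4)/20 = 57.9°C ✓; GC 13/20 = 65.0%, outside 42.8–55.8% ✗; length 20 ✓; longest run = 3 ✓ — fails.
Primer B (19 nt, A=6 T=4 G=3 C=6): Tm = 64.9 + 41·(9 − 16.4)/19 = 48.9°C ✓; GC 9/19 = 47.4% ✓; length 19 ✓; longest run = 2 ✓ — passes.
Primer C (24 nt, A=6 T=3 G=6 C=9): Tm = 64.9 + 41·(15 − 16.4)/24 = 62.5°C ✓; GC 15/24 = 62.5%, outside 42.8–55.8% ✗; length 24, outside 17–22 ✗; longest run = 3 ✓ — fails.
Primer D (20 nt, A=6 T=4 G=3 C=7): Tm = 64.9 + 41·(10 − 16.4)/20 = 51.8°C ✓; GC 10/20 = 50.0% ✓; length 20 ✓; longest run = 3 ✓ — passes.

Primer B and Primer D.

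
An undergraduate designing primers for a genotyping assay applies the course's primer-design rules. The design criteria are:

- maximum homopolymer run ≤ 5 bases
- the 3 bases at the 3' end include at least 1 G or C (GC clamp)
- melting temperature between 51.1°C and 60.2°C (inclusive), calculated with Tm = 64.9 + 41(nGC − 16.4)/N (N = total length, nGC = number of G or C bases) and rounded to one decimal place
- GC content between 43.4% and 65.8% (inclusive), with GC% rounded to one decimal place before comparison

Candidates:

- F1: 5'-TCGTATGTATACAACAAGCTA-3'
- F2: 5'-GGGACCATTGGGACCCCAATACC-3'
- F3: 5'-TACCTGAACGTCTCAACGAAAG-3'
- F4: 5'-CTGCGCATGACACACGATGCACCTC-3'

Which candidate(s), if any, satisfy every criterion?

F1 (21 nt, A=8 T=6 G=3 C=4): longest run = 2 ✓; 3' end CTA has 1 G/C ✓; Tm = 64.9 + 41·(7 − 16.4)/21 = 46.5°C, outside 51.1–60.2°C ✗; GC 7/21 = 33.3%, outside 43.4–65.8% ✗ — fails.
F2 (23 nt, A=6 T=3 G=6 C=8): longest run = 4 ✓; 3' end ACC has 2 G/C ✓; Tm = 64.9 + 41·(14 − 16.4)/23 = 60.6°C, outside 51.1–60.2°C ✗; GC 14/23 = 60.9% ✓ — fails.
F3 (22 nt, A=8 T=4 G=4 C=6): longest run = 3 ✓; 3' end AAG has 1 G/C ✓; Tm = 64.9 + 41·(10 − 16.4)/22 = 53.0°C ✓; GC 10/22 = 45.5% ✓ — passes.
F4 (25 nt, A=6 T=4 G=5 C=10): longest run = 2 ✓; 3' end CTC has 2 G/C ✓; Tm = 64.9 + 41·(15 − 16.4)/25 = 62.6°C, outside 51.1–60.2°C ✗; GC 15/25 = 60.0% ✓ — fails.

F3 only.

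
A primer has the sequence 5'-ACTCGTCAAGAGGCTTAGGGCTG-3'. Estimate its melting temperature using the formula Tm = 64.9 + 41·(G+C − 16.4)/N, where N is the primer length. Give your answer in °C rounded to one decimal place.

58.8°C

Base counts: A=5, T=5, G=8, C=5; G+C = 13, N = 23.
Tm = 64.9 + 41·(13 − 16.4)/23 = 64.9 + -139.40/23 = 58.8°C.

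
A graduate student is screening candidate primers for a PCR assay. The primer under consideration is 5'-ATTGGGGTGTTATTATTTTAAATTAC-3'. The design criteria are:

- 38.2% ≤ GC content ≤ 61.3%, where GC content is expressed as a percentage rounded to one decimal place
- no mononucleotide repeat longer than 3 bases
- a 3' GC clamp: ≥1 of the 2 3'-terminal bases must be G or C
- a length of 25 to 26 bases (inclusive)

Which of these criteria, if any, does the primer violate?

Base counts: A=7, T=13, G=5, C=1 (length 26).
GC content: GC 6/26 = 23.1%, outside 38.2–61.3% ✗
homopolymer run: longest run = 4, exceeds 3 ✗
GC clamp: 3' end AC has 1 G/C ✓
length: length 26 ✓

Fails: GC content, homopolymer run.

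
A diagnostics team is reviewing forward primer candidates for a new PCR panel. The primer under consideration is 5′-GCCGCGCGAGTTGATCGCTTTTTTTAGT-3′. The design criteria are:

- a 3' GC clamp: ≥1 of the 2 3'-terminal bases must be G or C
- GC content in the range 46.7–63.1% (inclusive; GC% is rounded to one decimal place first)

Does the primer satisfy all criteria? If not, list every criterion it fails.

Base counts: A=3, T=11, G=8, C=6 (length 28).
GC clamp: 3' end GT has 1 G/C ✓
GC content: GC 14/28 = 50.0% ✓

Meets all criteria.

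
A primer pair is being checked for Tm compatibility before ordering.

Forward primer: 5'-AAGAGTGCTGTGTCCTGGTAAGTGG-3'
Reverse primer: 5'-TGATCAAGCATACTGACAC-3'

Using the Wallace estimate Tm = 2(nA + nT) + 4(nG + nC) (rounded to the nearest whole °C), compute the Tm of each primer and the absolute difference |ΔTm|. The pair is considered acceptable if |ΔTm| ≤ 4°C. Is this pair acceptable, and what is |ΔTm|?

|ΔTm| = 22°C; the pair is not acceptable.

Forward: A=5 T=7 G=10 C=3 → Tm = 2·12 + 4·13 = 76°C.
Reverse: A=7 T=4 G=3 C=5 → Tm = 2·11 + 4·8 = 54°C.
|ΔTm| = |76 − 54| = 22°C, > 4°C.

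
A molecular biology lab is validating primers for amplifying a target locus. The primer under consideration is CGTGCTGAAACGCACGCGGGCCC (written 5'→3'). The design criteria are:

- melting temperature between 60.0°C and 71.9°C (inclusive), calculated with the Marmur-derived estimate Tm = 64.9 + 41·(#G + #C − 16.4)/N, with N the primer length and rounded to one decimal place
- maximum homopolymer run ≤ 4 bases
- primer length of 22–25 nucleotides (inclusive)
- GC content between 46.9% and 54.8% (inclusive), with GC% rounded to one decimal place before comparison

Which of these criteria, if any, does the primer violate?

Fails: GC content.

Base counts: A=4, T=2, G=8, C=9 (length 23).
Tm: Tm = 64.9 + 41·(17 − 16.4)/23 = 66.0°C ✓
homopolymer run: longest run = 3 ✓
length: length 23 ✓
GC content: GC 17/23 = 73.9%, outside 46.9–54.8% ✗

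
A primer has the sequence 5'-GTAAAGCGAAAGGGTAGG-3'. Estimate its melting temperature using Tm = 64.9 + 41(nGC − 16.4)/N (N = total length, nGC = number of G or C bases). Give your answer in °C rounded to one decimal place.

48.0°C

Base counts: A=7, T=2, G=8, C=1; G+C = 9, N = 18.
Tm = 64.9 + 41·(9 − 16.4)/18 = 64.9 + -303.40/18 = 48.0°C.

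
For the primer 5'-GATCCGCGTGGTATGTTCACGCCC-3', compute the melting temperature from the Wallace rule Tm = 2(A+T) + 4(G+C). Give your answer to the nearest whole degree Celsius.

78°C

Base counts: A=3, T=6, G=7, C=8 (length 24).
Tm = 2·(3+6) + 4·(7+8) = 2·9 + 4·15 = 18 + 60 = 78°C.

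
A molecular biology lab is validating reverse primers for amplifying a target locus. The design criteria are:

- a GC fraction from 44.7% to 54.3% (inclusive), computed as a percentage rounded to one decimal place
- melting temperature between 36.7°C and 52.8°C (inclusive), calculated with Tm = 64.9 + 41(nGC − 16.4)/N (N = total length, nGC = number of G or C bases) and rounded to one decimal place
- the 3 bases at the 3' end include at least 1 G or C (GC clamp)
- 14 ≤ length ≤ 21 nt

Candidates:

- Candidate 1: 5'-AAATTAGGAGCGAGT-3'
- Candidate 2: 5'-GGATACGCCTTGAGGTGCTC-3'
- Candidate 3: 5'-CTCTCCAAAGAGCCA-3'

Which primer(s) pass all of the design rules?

Candidate 1 (15 nt, A=6 T=3 G=5 C=1): GC 6/15 = 40.0%, outside 44.7–54.3% ✗; Tm = 64.9 + 41·(6 − 16.4)/15 = 36.5°C, outside 36.7–52.8°C ✗; 3' end AGT has 1 G/C ✓; length 15 ✓ — fails.
Candidate 2 (20 nt, A=3 T=5 G=7 C=5): GC 12/20 = 60.0%, outside 44.7–54.3% ✗; Tm = 64.9 + 41·(12 − 16.4)/20 = 55.9°C, outside 36.7–52.8°C ✗; 3' end CTC has 2 G/C ✓; length 20 ✓ — fails.
Candidate 3 (15 nt, A=5 T=2 G=2 C=6): GC 8/15 = 53.3% ✓; Tm = 64.9 + 41·(8 − 16.4)/15 = 41.9°C ✓; 3' end CCA has 2 G/C ✓; length 15 ✓ — passes.

Candidate 3 only.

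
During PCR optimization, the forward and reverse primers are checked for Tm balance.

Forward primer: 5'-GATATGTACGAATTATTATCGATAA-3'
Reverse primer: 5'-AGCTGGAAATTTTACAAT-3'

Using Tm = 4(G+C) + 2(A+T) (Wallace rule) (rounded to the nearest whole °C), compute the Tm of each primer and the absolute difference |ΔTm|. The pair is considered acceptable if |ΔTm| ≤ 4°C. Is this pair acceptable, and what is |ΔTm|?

|ΔTm| = 16°C; the pair is not acceptable.

Forward: A=10 T=9 G=4 C=2 → Tm = 2·19 + 4·6 = 62°C.
Reverse: A=7 T=6 G=3 C=2 → Tm = 2·13 + 4·5 = 46°C.
|ΔTm| = |62 − 46| = 16°C, > 4°C.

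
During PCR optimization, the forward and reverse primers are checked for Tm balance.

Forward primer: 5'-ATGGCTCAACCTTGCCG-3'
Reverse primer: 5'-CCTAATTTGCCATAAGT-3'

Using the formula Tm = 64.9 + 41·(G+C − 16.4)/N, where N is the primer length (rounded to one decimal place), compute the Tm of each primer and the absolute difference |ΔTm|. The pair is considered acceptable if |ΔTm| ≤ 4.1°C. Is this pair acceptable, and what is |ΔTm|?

|ΔTm| = 9.7°C; the pair is not acceptable.

Forward: G+C = 10, N = 17 → Tm = 64.9 + 41·(10 − 16.4)/17 = 49.5°C.
Reverse: G+C = 6, N = 17 → Tm = 64.9 + 41·(6 − 16.4)/17 = 39.8°C.
|ΔTm| = |49.5 − 39.8| = 9.7°C, > 4.1°C.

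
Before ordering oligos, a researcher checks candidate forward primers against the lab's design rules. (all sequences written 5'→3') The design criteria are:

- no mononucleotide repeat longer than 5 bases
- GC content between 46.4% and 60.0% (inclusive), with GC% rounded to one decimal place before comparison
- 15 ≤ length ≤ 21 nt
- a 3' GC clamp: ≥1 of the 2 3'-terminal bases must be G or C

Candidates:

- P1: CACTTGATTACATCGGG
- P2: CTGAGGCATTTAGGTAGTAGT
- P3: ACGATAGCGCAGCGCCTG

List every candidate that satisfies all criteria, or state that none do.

P1 only.

P1 (17 nt, A=4 T=5 G=4 C=4): longest run = 3 ✓; GC 8/17 = 47.1% ✓; length 17 ✓; 3' end GG has 2 G/C ✓ — passes.
P2 (21 nt, A=5 T=7 G=7 C=2): longest run = 3 ✓; GC 9/21 = 42.9%, outside 46.4–60.0% ✗; length 21 ✓; 3' end GT has 1 G/C ✓ — fails.
P3 (18 nt, A=4 T=2 G=6 C=6): longest run = 2 ✓; GC 12/18 = 66.7%, outside 46.4–60.0% ✗; length 18 ✓; 3' end TG has 1 G/C ✓ — fails.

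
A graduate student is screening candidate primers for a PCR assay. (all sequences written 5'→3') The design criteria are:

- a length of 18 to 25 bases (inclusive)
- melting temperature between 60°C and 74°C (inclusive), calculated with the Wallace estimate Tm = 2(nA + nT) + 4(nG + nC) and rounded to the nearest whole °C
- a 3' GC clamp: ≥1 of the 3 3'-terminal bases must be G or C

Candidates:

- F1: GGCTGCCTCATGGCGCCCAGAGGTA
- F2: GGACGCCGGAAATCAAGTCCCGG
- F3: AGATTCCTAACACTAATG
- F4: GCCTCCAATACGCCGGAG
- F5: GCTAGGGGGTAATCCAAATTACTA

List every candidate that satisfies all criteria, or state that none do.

F4 and F5.

F1 (25 nt, A=4 T=4 G=9 C=8): length 25 ✓; Tm = 2·8 + 4·17 = 84°C, outside 60–74°C ✗; 3' end GTA has 1 G/C ✓ — fails.
F2 (23 nt, A=6 T=2 G=8 C=7): length 23 ✓; Tm = 2·8 + 4·15 = 76°C, outside 60–74°C ✗; 3' end CGG has 3 G/C ✓ — fails.
F3 (18 nt, A=7 T=5 G=2 C=4): length 18 ✓; Tm = 2·12 + 4·6 = 48°C, outside 60–74°C ✗; 3' end ATG has 1 G/C ✓ — fails.
F4 (18 nt, A=4 T=2 G=5 C=7): length 18 ✓; Tm = 2·6 + 4·12 = 60°C ✓; 3' end GAG has 2 G/C ✓ — passes.
F5 (24 nt, A=8 T=6 G=6 C=4): length 24 ✓; Tm = 2·14 + 4·10 = 68°C ✓; 3' end CTA has 1 G/C ✓ — passes.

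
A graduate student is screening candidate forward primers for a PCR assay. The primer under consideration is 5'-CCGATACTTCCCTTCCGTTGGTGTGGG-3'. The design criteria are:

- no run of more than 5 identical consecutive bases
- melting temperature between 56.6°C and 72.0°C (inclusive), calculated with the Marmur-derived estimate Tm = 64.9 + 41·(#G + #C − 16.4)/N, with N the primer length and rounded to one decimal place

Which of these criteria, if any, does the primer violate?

Meets all criteria.

Base counts: A=2, T=9, G=8, C=8 (length 27).
homopolymer run: longest run = 3 ✓
Tm: Tm = 64.9 + 41·(16 − 16.4)/27 = 64.3°C ✓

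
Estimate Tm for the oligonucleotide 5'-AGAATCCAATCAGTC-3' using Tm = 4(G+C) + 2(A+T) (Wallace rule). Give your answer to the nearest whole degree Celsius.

Base counts: A=6, T=3, G=2, C=4 (length 15).
Tm = 2·(6+3) + 4·(2+4) = 2·9 + 4·6 = 18 + 24 = 42°C.

42°C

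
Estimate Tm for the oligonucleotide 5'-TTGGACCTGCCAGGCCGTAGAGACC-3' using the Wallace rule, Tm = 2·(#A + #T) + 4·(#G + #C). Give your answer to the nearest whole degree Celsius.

82°C

Base counts: A=5, T=4, G=8, C=8 (length 25).
Tm = 2·(5+4) + 4·(8+8) = 2·9 + 4·16 = 18 + 64 = 82°C.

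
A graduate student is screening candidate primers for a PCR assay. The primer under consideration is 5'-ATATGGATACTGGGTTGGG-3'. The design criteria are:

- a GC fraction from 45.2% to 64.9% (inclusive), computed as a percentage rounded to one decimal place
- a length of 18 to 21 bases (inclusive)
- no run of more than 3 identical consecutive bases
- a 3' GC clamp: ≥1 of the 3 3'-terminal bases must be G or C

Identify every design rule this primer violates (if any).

Base counts: A=4, T=6, G=8, C=1 (length 19).
GC content: GC 9/19 = 47.4% ✓
length: length 19 ✓
homopolymer run: longest run = 3 ✓
GC clamp: 3' end GGG has 3 G/C ✓

Meets all criteria.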